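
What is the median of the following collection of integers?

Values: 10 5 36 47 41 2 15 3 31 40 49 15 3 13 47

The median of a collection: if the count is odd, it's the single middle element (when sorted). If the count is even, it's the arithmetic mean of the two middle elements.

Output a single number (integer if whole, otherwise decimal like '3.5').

Step 1: insert 10 -> lo=[10] (size 1, max 10) hi=[] (size 0) -> median=10
Step 2: insert 5 -> lo=[5] (size 1, max 5) hi=[10] (size 1, min 10) -> median=7.5
Step 3: insert 36 -> lo=[5, 10] (size 2, max 10) hi=[36] (size 1, min 36) -> median=10
Step 4: insert 47 -> lo=[5, 10] (size 2, max 10) hi=[36, 47] (size 2, min 36) -> median=23
Step 5: insert 41 -> lo=[5, 10, 36] (size 3, max 36) hi=[41, 47] (size 2, min 41) -> median=36
Step 6: insert 2 -> lo=[2, 5, 10] (size 3, max 10) hi=[36, 41, 47] (size 3, min 36) -> median=23
Step 7: insert 15 -> lo=[2, 5, 10, 15] (size 4, max 15) hi=[36, 41, 47] (size 3, min 36) -> median=15
Step 8: insert 3 -> lo=[2, 3, 5, 10] (size 4, max 10) hi=[15, 36, 41, 47] (size 4, min 15) -> median=12.5
Step 9: insert 31 -> lo=[2, 3, 5, 10, 15] (size 5, max 15) hi=[31, 36, 41, 47] (size 4, min 31) -> median=15
Step 10: insert 40 -> lo=[2, 3, 5, 10, 15] (size 5, max 15) hi=[31, 36, 40, 41, 47] (size 5, min 31) -> median=23
Step 11: insert 49 -> lo=[2, 3, 5, 10, 15, 31] (size 6, max 31) hi=[36, 40, 41, 47, 49] (size 5, min 36) -> median=31
Step 12: insert 15 -> lo=[2, 3, 5, 10, 15, 15] (size 6, max 15) hi=[31, 36, 40, 41, 47, 49] (size 6, min 31) -> median=23
Step 13: insert 3 -> lo=[2, 3, 3, 5, 10, 15, 15] (size 7, max 15) hi=[31, 36, 40, 41, 47, 49] (size 6, min 31) -> median=15
Step 14: insert 13 -> lo=[2, 3, 3, 5, 10, 13, 15] (size 7, max 15) hi=[15, 31, 36, 40, 41, 47, 49] (size 7, min 15) -> median=15
Step 15: insert 47 -> lo=[2, 3, 3, 5, 10, 13, 15, 15] (size 8, max 15) hi=[31, 36, 40, 41, 47, 47, 49] (size 7, min 31) -> median=15

Answer: 15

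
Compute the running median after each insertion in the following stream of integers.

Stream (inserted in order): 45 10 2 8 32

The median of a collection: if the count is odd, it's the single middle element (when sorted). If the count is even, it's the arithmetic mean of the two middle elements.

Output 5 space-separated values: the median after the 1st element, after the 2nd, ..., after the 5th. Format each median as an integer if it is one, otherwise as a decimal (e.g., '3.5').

Answer: 45 27.5 10 9 10

Derivation:
Step 1: insert 45 -> lo=[45] (size 1, max 45) hi=[] (size 0) -> median=45
Step 2: insert 10 -> lo=[10] (size 1, max 10) hi=[45] (size 1, min 45) -> median=27.5
Step 3: insert 2 -> lo=[2, 10] (size 2, max 10) hi=[45] (size 1, min 45) -> median=10
Step 4: insert 8 -> lo=[2, 8] (size 2, max 8) hi=[10, 45] (size 2, min 10) -> median=9
Step 5: insert 32 -> lo=[2, 8, 10] (size 3, max 10) hi=[32, 45] (size 2, min 32) -> median=10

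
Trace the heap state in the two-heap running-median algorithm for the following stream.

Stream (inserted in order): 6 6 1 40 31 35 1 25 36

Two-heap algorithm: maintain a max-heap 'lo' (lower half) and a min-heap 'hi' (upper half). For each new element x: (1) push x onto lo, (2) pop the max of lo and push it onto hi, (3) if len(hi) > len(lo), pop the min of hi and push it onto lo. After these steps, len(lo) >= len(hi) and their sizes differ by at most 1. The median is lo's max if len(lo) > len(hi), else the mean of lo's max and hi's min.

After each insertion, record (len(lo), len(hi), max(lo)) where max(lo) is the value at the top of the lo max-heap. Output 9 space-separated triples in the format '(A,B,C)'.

Answer: (1,0,6) (1,1,6) (2,1,6) (2,2,6) (3,2,6) (3,3,6) (4,3,6) (4,4,6) (5,4,25)

Derivation:
Step 1: insert 6 -> lo=[6] hi=[] -> (len(lo)=1, len(hi)=0, max(lo)=6)
Step 2: insert 6 -> lo=[6] hi=[6] -> (len(lo)=1, len(hi)=1, max(lo)=6)
Step 3: insert 1 -> lo=[1, 6] hi=[6] -> (len(lo)=2, len(hi)=1, max(lo)=6)
Step 4: insert 40 -> lo=[1, 6] hi=[6, 40] -> (len(lo)=2, len(hi)=2, max(lo)=6)
Step 5: insert 31 -> lo=[1, 6, 6] hi=[31, 40] -> (len(lo)=3, len(hi)=2, max(lo)=6)
Step 6: insert 35 -> lo=[1, 6, 6] hi=[31, 35, 40] -> (len(lo)=3, len(hi)=3, max(lo)=6)
Step 7: insert 1 -> lo=[1, 1, 6, 6] hi=[31, 35, 40] -> (len(lo)=4, len(hi)=3, max(lo)=6)
Step 8: insert 25 -> lo=[1, 1, 6, 6] hi=[25, 31, 35, 40] -> (len(lo)=4, len(hi)=4, max(lo)=6)
Step 9: insert 36 -> lo=[1, 1, 6, 6, 25] hi=[31, 35, 36, 40] -> (len(lo)=5, len(hi)=4, max(lo)=25)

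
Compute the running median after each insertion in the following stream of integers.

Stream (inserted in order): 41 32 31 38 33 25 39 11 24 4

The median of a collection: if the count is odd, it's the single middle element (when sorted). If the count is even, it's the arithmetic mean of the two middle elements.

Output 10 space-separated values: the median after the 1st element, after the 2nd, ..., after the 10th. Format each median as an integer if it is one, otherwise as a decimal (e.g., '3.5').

Step 1: insert 41 -> lo=[41] (size 1, max 41) hi=[] (size 0) -> median=41
Step 2: insert 32 -> lo=[32] (size 1, max 32) hi=[41] (size 1, min 41) -> median=36.5
Step 3: insert 31 -> lo=[31, 32] (size 2, max 32) hi=[41] (size 1, min 41) -> median=32
Step 4: insert 38 -> lo=[31, 32] (size 2, max 32) hi=[38, 41] (size 2, min 38) -> median=35
Step 5: insert 33 -> lo=[31, 32, 33] (size 3, max 33) hi=[38, 41] (size 2, min 38) -> median=33
Step 6: insert 25 -> lo=[25, 31, 32] (size 3, max 32) hi=[33, 38, 41] (size 3, min 33) -> median=32.5
Step 7: insert 39 -> lo=[25, 31, 32, 33] (size 4, max 33) hi=[38, 39, 41] (size 3, min 38) -> median=33
Step 8: insert 11 -> lo=[11, 25, 31, 32] (size 4, max 32) hi=[33, 38, 39, 41] (size 4, min 33) -> median=32.5
Step 9: insert 24 -> lo=[11, 24, 25, 31, 32] (size 5, max 32) hi=[33, 38, 39, 41] (size 4, min 33) -> median=32
Step 10: insert 4 -> lo=[4, 11, 24, 25, 31] (size 5, max 31) hi=[32, 33, 38, 39, 41] (size 5, min 32) -> median=31.5

Answer: 41 36.5 32 35 33 32.5 33 32.5 32 31.5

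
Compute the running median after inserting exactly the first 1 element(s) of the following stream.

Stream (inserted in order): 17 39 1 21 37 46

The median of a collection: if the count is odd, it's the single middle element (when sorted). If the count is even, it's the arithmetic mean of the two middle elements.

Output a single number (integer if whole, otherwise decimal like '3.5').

Step 1: insert 17 -> lo=[17] (size 1, max 17) hi=[] (size 0) -> median=17

Answer: 17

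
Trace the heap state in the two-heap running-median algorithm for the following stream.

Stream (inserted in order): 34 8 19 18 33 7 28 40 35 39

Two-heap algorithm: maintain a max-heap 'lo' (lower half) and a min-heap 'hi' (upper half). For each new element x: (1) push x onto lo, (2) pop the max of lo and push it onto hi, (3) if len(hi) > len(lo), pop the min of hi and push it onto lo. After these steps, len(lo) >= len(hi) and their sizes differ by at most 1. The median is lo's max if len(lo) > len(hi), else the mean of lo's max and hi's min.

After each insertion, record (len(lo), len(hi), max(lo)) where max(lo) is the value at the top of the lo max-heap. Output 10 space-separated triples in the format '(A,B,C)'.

Step 1: insert 34 -> lo=[34] hi=[] -> (len(lo)=1, len(hi)=0, max(lo)=34)
Step 2: insert 8 -> lo=[8] hi=[34] -> (len(lo)=1, len(hi)=1, max(lo)=8)
Step 3: insert 19 -> lo=[8, 19] hi=[34] -> (len(lo)=2, len(hi)=1, max(lo)=19)
Step 4: insert 18 -> lo=[8, 18] hi=[19, 34] -> (len(lo)=2, len(hi)=2, max(lo)=18)
Step 5: insert 33 -> lo=[8, 18, 19] hi=[33, 34] -> (len(lo)=3, len(hi)=2, max(lo)=19)
Step 6: insert 7 -> lo=[7, 8, 18] hi=[19, 33, 34] -> (len(lo)=3, len(hi)=3, max(lo)=18)
Step 7: insert 28 -> lo=[7, 8, 18, 19] hi=[28, 33, 34] -> (len(lo)=4, len(hi)=3, max(lo)=19)
Step 8: insert 40 -> lo=[7, 8, 18, 19] hi=[28, 33, 34, 40] -> (len(lo)=4, len(hi)=4, max(lo)=19)
Step 9: insert 35 -> lo=[7, 8, 18, 19, 28] hi=[33, 34, 35, 40] -> (len(lo)=5, len(hi)=4, max(lo)=28)
Step 10: insert 39 -> lo=[7, 8, 18, 19, 28] hi=[33, 34, 35, 39, 40] -> (len(lo)=5, len(hi)=5, max(lo)=28)

Answer: (1,0,34) (1,1,8) (2,1,19) (2,2,18) (3,2,19) (3,3,18) (4,3,19) (4,4,19) (5,4,28) (5,5,28)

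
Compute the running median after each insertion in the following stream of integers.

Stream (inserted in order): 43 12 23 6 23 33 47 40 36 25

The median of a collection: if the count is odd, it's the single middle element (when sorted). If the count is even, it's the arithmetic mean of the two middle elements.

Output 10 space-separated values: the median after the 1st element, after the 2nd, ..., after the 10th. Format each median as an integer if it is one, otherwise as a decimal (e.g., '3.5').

Step 1: insert 43 -> lo=[43] (size 1, max 43) hi=[] (size 0) -> median=43
Step 2: insert 12 -> lo=[12] (size 1, max 12) hi=[43] (size 1, min 43) -> median=27.5
Step 3: insert 23 -> lo=[12, 23] (size 2, max 23) hi=[43] (size 1, min 43) -> median=23
Step 4: insert 6 -> lo=[6, 12] (size 2, max 12) hi=[23, 43] (size 2, min 23) -> median=17.5
Step 5: insert 23 -> lo=[6, 12, 23] (size 3, max 23) hi=[23, 43] (size 2, min 23) -> median=23
Step 6: insert 33 -> lo=[6, 12, 23] (size 3, max 23) hi=[23, 33, 43] (size 3, min 23) -> median=23
Step 7: insert 47 -> lo=[6, 12, 23, 23] (size 4, max 23) hi=[33, 43, 47] (size 3, min 33) -> median=23
Step 8: insert 40 -> lo=[6, 12, 23, 23] (size 4, max 23) hi=[33, 40, 43, 47] (size 4, min 33) -> median=28
Step 9: insert 36 -> lo=[6, 12, 23, 23, 33] (size 5, max 33) hi=[36, 40, 43, 47] (size 4, min 36) -> median=33
Step 10: insert 25 -> lo=[6, 12, 23, 23, 25] (size 5, max 25) hi=[33, 36, 40, 43, 47] (size 5, min 33) -> median=29

Answer: 43 27.5 23 17.5 23 23 23 28 33 29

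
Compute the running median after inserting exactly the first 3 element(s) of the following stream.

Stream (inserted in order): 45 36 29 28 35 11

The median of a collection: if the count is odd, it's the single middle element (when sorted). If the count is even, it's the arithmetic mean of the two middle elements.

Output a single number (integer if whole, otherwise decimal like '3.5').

Step 1: insert 45 -> lo=[45] (size 1, max 45) hi=[] (size 0) -> median=45
Step 2: insert 36 -> lo=[36] (size 1, max 36) hi=[45] (size 1, min 45) -> median=40.5
Step 3: insert 29 -> lo=[29, 36] (size 2, max 36) hi=[45] (size 1, min 45) -> median=36

Answer: 36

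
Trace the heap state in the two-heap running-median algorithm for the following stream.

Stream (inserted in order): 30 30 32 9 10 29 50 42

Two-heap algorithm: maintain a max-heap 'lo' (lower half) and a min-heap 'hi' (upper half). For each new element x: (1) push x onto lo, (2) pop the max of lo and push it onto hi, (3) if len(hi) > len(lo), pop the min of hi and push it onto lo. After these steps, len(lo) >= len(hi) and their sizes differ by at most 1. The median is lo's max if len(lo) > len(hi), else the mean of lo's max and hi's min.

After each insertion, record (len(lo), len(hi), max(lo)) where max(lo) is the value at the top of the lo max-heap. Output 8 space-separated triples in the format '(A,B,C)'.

Answer: (1,0,30) (1,1,30) (2,1,30) (2,2,30) (3,2,30) (3,3,29) (4,3,30) (4,4,30)

Derivation:
Step 1: insert 30 -> lo=[30] hi=[] -> (len(lo)=1, len(hi)=0, max(lo)=30)
Step 2: insert 30 -> lo=[30] hi=[30] -> (len(lo)=1, len(hi)=1, max(lo)=30)
Step 3: insert 32 -> lo=[30, 30] hi=[32] -> (len(lo)=2, len(hi)=1, max(lo)=30)
Step 4: insert 9 -> lo=[9, 30] hi=[30, 32] -> (len(lo)=2, len(hi)=2, max(lo)=30)
Step 5: insert 10 -> lo=[9, 10, 30] hi=[30, 32] -> (len(lo)=3, len(hi)=2, max(lo)=30)
Step 6: insert 29 -> lo=[9, 10, 29] hi=[30, 30, 32] -> (len(lo)=3, len(hi)=3, max(lo)=29)
Step 7: insert 50 -> lo=[9, 10, 29, 30] hi=[30, 32, 50] -> (len(lo)=4, len(hi)=3, max(lo)=30)
Step 8: insert 42 -> lo=[9, 10, 29, 30] hi=[30, 32, 42, 50] -> (len(lo)=4, len(hi)=4, max(lo)=30)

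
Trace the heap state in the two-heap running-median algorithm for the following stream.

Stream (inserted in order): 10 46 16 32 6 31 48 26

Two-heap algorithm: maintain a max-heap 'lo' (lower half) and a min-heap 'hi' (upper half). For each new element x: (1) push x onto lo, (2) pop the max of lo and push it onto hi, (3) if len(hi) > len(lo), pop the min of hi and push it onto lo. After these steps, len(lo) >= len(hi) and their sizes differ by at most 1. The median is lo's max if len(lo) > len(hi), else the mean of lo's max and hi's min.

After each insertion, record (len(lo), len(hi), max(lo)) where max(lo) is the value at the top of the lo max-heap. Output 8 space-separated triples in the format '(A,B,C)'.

Step 1: insert 10 -> lo=[10] hi=[] -> (len(lo)=1, len(hi)=0, max(lo)=10)
Step 2: insert 46 -> lo=[10] hi=[46] -> (len(lo)=1, len(hi)=1, max(lo)=10)
Step 3: insert 16 -> lo=[10, 16] hi=[46] -> (len(lo)=2, len(hi)=1, max(lo)=16)
Step 4: insert 32 -> lo=[10, 16] hi=[32, 46] -> (len(lo)=2, len(hi)=2, max(lo)=16)
Step 5: insert 6 -> lo=[6, 10, 16] hi=[32, 46] -> (len(lo)=3, len(hi)=2, max(lo)=16)
Step 6: insert 31 -> lo=[6, 10, 16] hi=[31, 32, 46] -> (len(lo)=3, len(hi)=3, max(lo)=16)
Step 7: insert 48 -> lo=[6, 10, 16, 31] hi=[32, 46, 48] -> (len(lo)=4, len(hi)=3, max(lo)=31)
Step 8: insert 26 -> lo=[6, 10, 16, 26] hi=[31, 32, 46, 48] -> (len(lo)=4, len(hi)=4, max(lo)=26)

Answer: (1,0,10) (1,1,10) (2,1,16) (2,2,16) (3,2,16) (3,3,16) (4,3,31) (4,4,26)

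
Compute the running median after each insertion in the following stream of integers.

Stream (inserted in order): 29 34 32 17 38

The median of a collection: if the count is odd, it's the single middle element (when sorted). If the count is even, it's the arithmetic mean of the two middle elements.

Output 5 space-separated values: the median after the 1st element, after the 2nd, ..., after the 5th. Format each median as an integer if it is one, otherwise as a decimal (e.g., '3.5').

Step 1: insert 29 -> lo=[29] (size 1, max 29) hi=[] (size 0) -> median=29
Step 2: insert 34 -> lo=[29] (size 1, max 29) hi=[34] (size 1, min 34) -> median=31.5
Step 3: insert 32 -> lo=[29, 32] (size 2, max 32) hi=[34] (size 1, min 34) -> median=32
Step 4: insert 17 -> lo=[17, 29] (size 2, max 29) hi=[32, 34] (size 2, min 32) -> median=30.5
Step 5: insert 38 -> lo=[17, 29, 32] (size 3, max 32) hi=[34, 38] (size 2, min 34) -> median=32

Answer: 29 31.5 32 30.5 32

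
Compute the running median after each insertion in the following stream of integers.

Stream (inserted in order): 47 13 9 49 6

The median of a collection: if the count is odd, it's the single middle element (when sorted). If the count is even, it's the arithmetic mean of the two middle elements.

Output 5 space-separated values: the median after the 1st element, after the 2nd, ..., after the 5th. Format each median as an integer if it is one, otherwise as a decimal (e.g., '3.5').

Step 1: insert 47 -> lo=[47] (size 1, max 47) hi=[] (size 0) -> median=47
Step 2: insert 13 -> lo=[13] (size 1, max 13) hi=[47] (size 1, min 47) -> median=30
Step 3: insert 9 -> lo=[9, 13] (size 2, max 13) hi=[47] (size 1, min 47) -> median=13
Step 4: insert 49 -> lo=[9, 13] (size 2, max 13) hi=[47, 49] (size 2, min 47) -> median=30
Step 5: insert 6 -> lo=[6, 9, 13] (size 3, max 13) hi=[47, 49] (size 2, min 47) -> median=13

Answer: 47 30 13 30 13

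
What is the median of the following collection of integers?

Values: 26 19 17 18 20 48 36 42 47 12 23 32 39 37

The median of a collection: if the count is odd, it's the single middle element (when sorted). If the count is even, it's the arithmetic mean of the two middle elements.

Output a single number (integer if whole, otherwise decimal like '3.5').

Step 1: insert 26 -> lo=[26] (size 1, max 26) hi=[] (size 0) -> median=26
Step 2: insert 19 -> lo=[19] (size 1, max 19) hi=[26] (size 1, min 26) -> median=22.5
Step 3: insert 17 -> lo=[17, 19] (size 2, max 19) hi=[26] (size 1, min 26) -> median=19
Step 4: insert 18 -> lo=[17, 18] (size 2, max 18) hi=[19, 26] (size 2, min 19) -> median=18.5
Step 5: insert 20 -> lo=[17, 18, 19] (size 3, max 19) hi=[20, 26] (size 2, min 20) -> median=19
Step 6: insert 48 -> lo=[17, 18, 19] (size 3, max 19) hi=[20, 26, 48] (size 3, min 20) -> median=19.5
Step 7: insert 36 -> lo=[17, 18, 19, 20] (size 4, max 20) hi=[26, 36, 48] (size 3, min 26) -> median=20
Step 8: insert 42 -> lo=[17, 18, 19, 20] (size 4, max 20) hi=[26, 36, 42, 48] (size 4, min 26) -> median=23
Step 9: insert 47 -> lo=[17, 18, 19, 20, 26] (size 5, max 26) hi=[36, 42, 47, 48] (size 4, min 36) -> median=26
Step 10: insert 12 -> lo=[12, 17, 18, 19, 20] (size 5, max 20) hi=[26, 36, 42, 47, 48] (size 5, min 26) -> median=23
Step 11: insert 23 -> lo=[12, 17, 18, 19, 20, 23] (size 6, max 23) hi=[26, 36, 42, 47, 48] (size 5, min 26) -> median=23
Step 12: insert 32 -> lo=[12, 17, 18, 19, 20, 23] (size 6, max 23) hi=[26, 32, 36, 42, 47, 48] (size 6, min 26) -> median=24.5
Step 13: insert 39 -> lo=[12, 17, 18, 19, 20, 23, 26] (size 7, max 26) hi=[32, 36, 39, 42, 47, 48] (size 6, min 32) -> median=26
Step 14: insert 37 -> lo=[12, 17, 18, 19, 20, 23, 26] (size 7, max 26) hi=[32, 36, 37, 39, 42, 47, 48] (size 7, min 32) -> median=29

Answer: 29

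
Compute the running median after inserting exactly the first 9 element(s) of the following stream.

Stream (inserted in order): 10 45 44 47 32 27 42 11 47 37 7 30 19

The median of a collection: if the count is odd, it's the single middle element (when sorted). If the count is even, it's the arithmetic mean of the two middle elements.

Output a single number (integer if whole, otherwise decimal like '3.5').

Step 1: insert 10 -> lo=[10] (size 1, max 10) hi=[] (size 0) -> median=10
Step 2: insert 45 -> lo=[10] (size 1, max 10) hi=[45] (size 1, min 45) -> median=27.5
Step 3: insert 44 -> lo=[10, 44] (size 2, max 44) hi=[45] (size 1, min 45) -> median=44
Step 4: insert 47 -> lo=[10, 44] (size 2, max 44) hi=[45, 47] (size 2, min 45) -> median=44.5
Step 5: insert 32 -> lo=[10, 32, 44] (size 3, max 44) hi=[45, 47] (size 2, min 45) -> median=44
Step 6: insert 27 -> lo=[10, 27, 32] (size 3, max 32) hi=[44, 45, 47] (size 3, min 44) -> median=38
Step 7: insert 42 -> lo=[10, 27, 32, 42] (size 4, max 42) hi=[44, 45, 47] (size 3, min 44) -> median=42
Step 8: insert 11 -> lo=[10, 11, 27, 32] (size 4, max 32) hi=[42, 44, 45, 47] (size 4, min 42) -> median=37
Step 9: insert 47 -> lo=[10, 11, 27, 32, 42] (size 5, max 42) hi=[44, 45, 47, 47] (size 4, min 44) -> median=42

Answer: 42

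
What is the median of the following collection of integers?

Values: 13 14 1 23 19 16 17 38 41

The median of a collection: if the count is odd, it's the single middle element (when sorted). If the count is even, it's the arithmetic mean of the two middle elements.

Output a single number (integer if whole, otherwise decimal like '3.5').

Step 1: insert 13 -> lo=[13] (size 1, max 13) hi=[] (size 0) -> median=13
Step 2: insert 14 -> lo=[13] (size 1, max 13) hi=[14] (size 1, min 14) -> median=13.5
Step 3: insert 1 -> lo=[1, 13] (size 2, max 13) hi=[14] (size 1, min 14) -> median=13
Step 4: insert 23 -> lo=[1, 13] (size 2, max 13) hi=[14, 23] (size 2, min 14) -> median=13.5
Step 5: insert 19 -> lo=[1, 13, 14] (size 3, max 14) hi=[19, 23] (size 2, min 19) -> median=14
Step 6: insert 16 -> lo=[1, 13, 14] (size 3, max 14) hi=[16, 19, 23] (size 3, min 16) -> median=15
Step 7: insert 17 -> lo=[1, 13, 14, 16] (size 4, max 16) hi=[17, 19, 23] (size 3, min 17) -> median=16
Step 8: insert 38 -> lo=[1, 13, 14, 16] (size 4, max 16) hi=[17, 19, 23, 38] (size 4, min 17) -> median=16.5
Step 9: insert 41 -> lo=[1, 13, 14, 16, 17] (size 5, max 17) hi=[19, 23, 38, 41] (size 4, min 19) -> median=17

Answer: 17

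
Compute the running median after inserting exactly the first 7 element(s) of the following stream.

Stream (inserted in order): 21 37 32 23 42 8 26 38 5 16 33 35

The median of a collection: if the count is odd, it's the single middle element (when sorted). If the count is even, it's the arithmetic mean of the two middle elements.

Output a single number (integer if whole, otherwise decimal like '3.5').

Answer: 26

Derivation:
Step 1: insert 21 -> lo=[21] (size 1, max 21) hi=[] (size 0) -> median=21
Step 2: insert 37 -> lo=[21] (size 1, max 21) hi=[37] (size 1, min 37) -> median=29
Step 3: insert 32 -> lo=[21, 32] (size 2, max 32) hi=[37] (size 1, min 37) -> median=32
Step 4: insert 23 -> lo=[21, 23] (size 2, max 23) hi=[32, 37] (size 2, min 32) -> median=27.5
Step 5: insert 42 -> lo=[21, 23, 32] (size 3, max 32) hi=[37, 42] (size 2, min 37) -> median=32
Step 6: insert 8 -> lo=[8, 21, 23] (size 3, max 23) hi=[32, 37, 42] (size 3, min 32) -> median=27.5
Step 7: insert 26 -> lo=[8, 21, 23, 26] (size 4, max 26) hi=[32, 37, 42] (size 3, min 32) -> median=26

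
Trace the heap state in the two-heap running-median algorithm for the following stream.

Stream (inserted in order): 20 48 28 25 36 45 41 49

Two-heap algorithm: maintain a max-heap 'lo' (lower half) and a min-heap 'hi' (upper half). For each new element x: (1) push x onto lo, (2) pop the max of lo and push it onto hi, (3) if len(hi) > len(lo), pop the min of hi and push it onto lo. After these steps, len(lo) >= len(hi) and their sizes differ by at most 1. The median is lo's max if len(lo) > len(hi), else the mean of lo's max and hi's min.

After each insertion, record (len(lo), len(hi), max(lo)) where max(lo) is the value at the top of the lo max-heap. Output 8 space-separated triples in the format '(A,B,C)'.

Step 1: insert 20 -> lo=[20] hi=[] -> (len(lo)=1, len(hi)=0, max(lo)=20)
Step 2: insert 48 -> lo=[20] hi=[48] -> (len(lo)=1, len(hi)=1, max(lo)=20)
Step 3: insert 28 -> lo=[20, 28] hi=[48] -> (len(lo)=2, len(hi)=1, max(lo)=28)
Step 4: insert 25 -> lo=[20, 25] hi=[28, 48] -> (len(lo)=2, len(hi)=2, max(lo)=25)
Step 5: insert 36 -> lo=[20, 25, 28] hi=[36, 48] -> (len(lo)=3, len(hi)=2, max(lo)=28)
Step 6: insert 45 -> lo=[20, 25, 28] hi=[36, 45, 48] -> (len(lo)=3, len(hi)=3, max(lo)=28)
Step 7: insert 41 -> lo=[20, 25, 28, 36] hi=[41, 45, 48] -> (len(lo)=4, len(hi)=3, max(lo)=36)
Step 8: insert 49 -> lo=[20, 25, 28, 36] hi=[41, 45, 48, 49] -> (len(lo)=4, len(hi)=4, max(lo)=36)

Answer: (1,0,20) (1,1,20) (2,1,28) (2,2,25) (3,2,28) (3,3,28) (4,3,36) (4,4,36)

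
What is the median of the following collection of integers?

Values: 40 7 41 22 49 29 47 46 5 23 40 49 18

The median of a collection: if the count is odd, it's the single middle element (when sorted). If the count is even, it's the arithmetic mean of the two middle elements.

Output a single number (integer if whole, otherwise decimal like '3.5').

Step 1: insert 40 -> lo=[40] (size 1, max 40) hi=[] (size 0) -> median=40
Step 2: insert 7 -> lo=[7] (size 1, max 7) hi=[40] (size 1, min 40) -> median=23.5
Step 3: insert 41 -> lo=[7, 40] (size 2, max 40) hi=[41] (size 1, min 41) -> median=40
Step 4: insert 22 -> lo=[7, 22] (size 2, max 22) hi=[40, 41] (size 2, min 40) -> median=31
Step 5: insert 49 -> lo=[7, 22, 40] (size 3, max 40) hi=[41, 49] (size 2, min 41) -> median=40
Step 6: insert 29 -> lo=[7, 22, 29] (size 3, max 29) hi=[40, 41, 49] (size 3, min 40) -> median=34.5
Step 7: insert 47 -> lo=[7, 22, 29, 40] (size 4, max 40) hi=[41, 47, 49] (size 3, min 41) -> median=40
Step 8: insert 46 -> lo=[7, 22, 29, 40] (size 4, max 40) hi=[41, 46, 47, 49] (size 4, min 41) -> median=40.5
Step 9: insert 5 -> lo=[5, 7, 22, 29, 40] (size 5, max 40) hi=[41, 46, 47, 49] (size 4, min 41) -> median=40
Step 10: insert 23 -> lo=[5, 7, 22, 23, 29] (size 5, max 29) hi=[40, 41, 46, 47, 49] (size 5, min 40) -> median=34.5
Step 11: insert 40 -> lo=[5, 7, 22, 23, 29, 40] (size 6, max 40) hi=[40, 41, 46, 47, 49] (size 5, min 40) -> median=40
Step 12: insert 49 -> lo=[5, 7, 22, 23, 29, 40] (size 6, max 40) hi=[40, 41, 46, 47, 49, 49] (size 6, min 40) -> median=40
Step 13: insert 18 -> lo=[5, 7, 18, 22, 23, 29, 40] (size 7, max 40) hi=[40, 41, 46, 47, 49, 49] (size 6, min 40) -> median=40

Answer: 40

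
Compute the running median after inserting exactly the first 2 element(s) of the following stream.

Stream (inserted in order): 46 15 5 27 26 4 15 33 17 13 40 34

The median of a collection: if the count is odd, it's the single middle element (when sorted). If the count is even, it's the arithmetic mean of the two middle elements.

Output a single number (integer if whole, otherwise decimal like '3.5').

Answer: 30.5

Derivation:
Step 1: insert 46 -> lo=[46] (size 1, max 46) hi=[] (size 0) -> median=46
Step 2: insert 15 -> lo=[15] (size 1, max 15) hi=[46] (size 1, min 46) -> median=30.5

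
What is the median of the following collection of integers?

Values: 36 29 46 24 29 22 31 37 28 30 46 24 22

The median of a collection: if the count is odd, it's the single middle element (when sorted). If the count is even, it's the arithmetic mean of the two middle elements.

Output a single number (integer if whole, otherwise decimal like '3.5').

Answer: 29

Derivation:
Step 1: insert 36 -> lo=[36] (size 1, max 36) hi=[] (size 0) -> median=36
Step 2: insert 29 -> lo=[29] (size 1, max 29) hi=[36] (size 1, min 36) -> median=32.5
Step 3: insert 46 -> lo=[29, 36] (size 2, max 36) hi=[46] (size 1, min 46) -> median=36
Step 4: insert 24 -> lo=[24, 29] (size 2, max 29) hi=[36, 46] (size 2, min 36) -> median=32.5
Step 5: insert 29 -> lo=[24, 29, 29] (size 3, max 29) hi=[36, 46] (size 2, min 36) -> median=29
Step 6: insert 22 -> lo=[22, 24, 29] (size 3, max 29) hi=[29, 36, 46] (size 3, min 29) -> median=29
Step 7: insert 31 -> lo=[22, 24, 29, 29] (size 4, max 29) hi=[31, 36, 46] (size 3, min 31) -> median=29
Step 8: insert 37 -> lo=[22, 24, 29, 29] (size 4, max 29) hi=[31, 36, 37, 46] (size 4, min 31) -> median=30
Step 9: insert 28 -> lo=[22, 24, 28, 29, 29] (size 5, max 29) hi=[31, 36, 37, 46] (size 4, min 31) -> median=29
Step 10: insert 30 -> lo=[22, 24, 28, 29, 29] (size 5, max 29) hi=[30, 31, 36, 37, 46] (size 5, min 30) -> median=29.5
Step 11: insert 46 -> lo=[22, 24, 28, 29, 29, 30] (size 6, max 30) hi=[31, 36, 37, 46, 46] (size 5, min 31) -> median=30
Step 12: insert 24 -> lo=[22, 24, 24, 28, 29, 29] (size 6, max 29) hi=[30, 31, 36, 37, 46, 46] (size 6, min 30) -> median=29.5
Step 13: insert 22 -> lo=[22, 22, 24, 24, 28, 29, 29] (size 7, max 29) hi=[30, 31, 36, 37, 46, 46] (size 6, min 30) -> median=29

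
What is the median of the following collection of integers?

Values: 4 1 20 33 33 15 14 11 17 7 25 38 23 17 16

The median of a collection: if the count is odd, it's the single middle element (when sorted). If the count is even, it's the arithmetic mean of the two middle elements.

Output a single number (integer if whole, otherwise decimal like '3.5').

Answer: 17

Derivation:
Step 1: insert 4 -> lo=[4] (size 1, max 4) hi=[] (size 0) -> median=4
Step 2: insert 1 -> lo=[1] (size 1, max 1) hi=[4] (size 1, min 4) -> median=2.5
Step 3: insert 20 -> lo=[1, 4] (size 2, max 4) hi=[20] (size 1, min 20) -> median=4
Step 4: insert 33 -> lo=[1, 4] (size 2, max 4) hi=[20, 33] (size 2, min 20) -> median=12
Step 5: insert 33 -> lo=[1, 4, 20] (size 3, max 20) hi=[33, 33] (size 2, min 33) -> median=20
Step 6: insert 15 -> lo=[1, 4, 15] (size 3, max 15) hi=[20, 33, 33] (size 3, min 20) -> median=17.5
Step 7: insert 14 -> lo=[1, 4, 14, 15] (size 4, max 15) hi=[20, 33, 33] (size 3, min 20) -> median=15
Step 8: insert 11 -> lo=[1, 4, 11, 14] (size 4, max 14) hi=[15, 20, 33, 33] (size 4, min 15) -> median=14.5
Step 9: insert 17 -> lo=[1, 4, 11, 14, 15] (size 5, max 15) hi=[17, 20, 33, 33] (size 4, min 17) -> median=15
Step 10: insert 7 -> lo=[1, 4, 7, 11, 14] (size 5, max 14) hi=[15, 17, 20, 33, 33] (size 5, min 15) -> median=14.5
Step 11: insert 25 -> lo=[1, 4, 7, 11, 14, 15] (size 6, max 15) hi=[17, 20, 25, 33, 33] (size 5, min 17) -> median=15
Step 12: insert 38 -> lo=[1, 4, 7, 11, 14, 15] (size 6, max 15) hi=[17, 20, 25, 33, 33, 38] (size 6, min 17) -> median=16
Step 13: insert 23 -> lo=[1, 4, 7, 11, 14, 15, 17] (size 7, max 17) hi=[20, 23, 25, 33, 33, 38] (size 6, min 20) -> median=17
Step 14: insert 17 -> lo=[1, 4, 7, 11, 14, 15, 17] (size 7, max 17) hi=[17, 20, 23, 25, 33, 33, 38] (size 7, min 17) -> median=17
Step 15: insert 16 -> lo=[1, 4, 7, 11, 14, 15, 16, 17] (size 8, max 17) hi=[17, 20, 23, 25, 33, 33, 38] (size 7, min 17) -> median=17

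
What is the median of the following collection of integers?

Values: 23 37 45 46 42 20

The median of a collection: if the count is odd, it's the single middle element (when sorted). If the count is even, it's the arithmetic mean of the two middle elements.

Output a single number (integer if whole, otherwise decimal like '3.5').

Step 1: insert 23 -> lo=[23] (size 1, max 23) hi=[] (size 0) -> median=23
Step 2: insert 37 -> lo=[23] (size 1, max 23) hi=[37] (size 1, min 37) -> median=30
Step 3: insert 45 -> lo=[23, 37] (size 2, max 37) hi=[45] (size 1, min 45) -> median=37
Step 4: insert 46 -> lo=[23, 37] (size 2, max 37) hi=[45, 46] (size 2, min 45) -> median=41
Step 5: insert 42 -> lo=[23, 37, 42] (size 3, max 42) hi=[45, 46] (size 2, min 45) -> median=42
Step 6: insert 20 -> lo=[20, 23, 37] (size 3, max 37) hi=[42, 45, 46] (size 3, min 42) -> median=39.5

Answer: 39.5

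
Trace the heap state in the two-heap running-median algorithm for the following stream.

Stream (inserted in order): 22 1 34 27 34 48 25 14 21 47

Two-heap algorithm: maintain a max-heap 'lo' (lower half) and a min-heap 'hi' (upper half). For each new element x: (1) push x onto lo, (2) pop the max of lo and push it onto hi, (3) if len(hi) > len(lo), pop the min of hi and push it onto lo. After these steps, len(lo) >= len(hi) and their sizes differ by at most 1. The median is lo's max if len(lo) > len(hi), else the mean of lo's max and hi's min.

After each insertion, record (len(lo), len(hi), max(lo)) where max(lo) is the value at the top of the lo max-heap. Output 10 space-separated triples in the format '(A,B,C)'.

Step 1: insert 22 -> lo=[22] hi=[] -> (len(lo)=1, len(hi)=0, max(lo)=22)
Step 2: insert 1 -> lo=[1] hi=[22] -> (len(lo)=1, len(hi)=1, max(lo)=1)
Step 3: insert 34 -> lo=[1, 22] hi=[34] -> (len(lo)=2, len(hi)=1, max(lo)=22)
Step 4: insert 27 -> lo=[1, 22] hi=[27, 34] -> (len(lo)=2, len(hi)=2, max(lo)=22)
Step 5: insert 34 -> lo=[1, 22, 27] hi=[34, 34] -> (len(lo)=3, len(hi)=2, max(lo)=27)
Step 6: insert 48 -> lo=[1, 22, 27] hi=[34, 34, 48] -> (len(lo)=3, len(hi)=3, max(lo)=27)
Step 7: insert 25 -> lo=[1, 22, 25, 27] hi=[34, 34, 48] -> (len(lo)=4, len(hi)=3, max(lo)=27)
Step 8: insert 14 -> lo=[1, 14, 22, 25] hi=[27, 34, 34, 48] -> (len(lo)=4, len(hi)=4, max(lo)=25)
Step 9: insert 21 -> lo=[1, 14, 21, 22, 25] hi=[27, 34, 34, 48] -> (len(lo)=5, len(hi)=4, max(lo)=25)
Step 10: insert 47 -> lo=[1, 14, 21, 22, 25] hi=[27, 34, 34, 47, 48] -> (len(lo)=5, len(hi)=5, max(lo)=25)

Answer: (1,0,22) (1,1,1) (2,1,22) (2,2,22) (3,2,27) (3,3,27) (4,3,27) (4,4,25) (5,4,25) (5,5,25)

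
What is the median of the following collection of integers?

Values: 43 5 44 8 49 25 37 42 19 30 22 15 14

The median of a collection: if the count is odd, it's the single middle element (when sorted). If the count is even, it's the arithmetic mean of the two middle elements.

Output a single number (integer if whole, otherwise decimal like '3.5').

Step 1: insert 43 -> lo=[43] (size 1, max 43) hi=[] (size 0) -> median=43
Step 2: insert 5 -> lo=[5] (size 1, max 5) hi=[43] (size 1, min 43) -> median=24
Step 3: insert 44 -> lo=[5, 43] (size 2, max 43) hi=[44] (size 1, min 44) -> median=43
Step 4: insert 8 -> lo=[5, 8] (size 2, max 8) hi=[43, 44] (size 2, min 43) -> median=25.5
Step 5: insert 49 -> lo=[5, 8, 43] (size 3, max 43) hi=[44, 49] (size 2, min 44) -> median=43
Step 6: insert 25 -> lo=[5, 8, 25] (size 3, max 25) hi=[43, 44, 49] (size 3, min 43) -> median=34
Step 7: insert 37 -> lo=[5, 8, 25, 37] (size 4, max 37) hi=[43, 44, 49] (size 3, min 43) -> median=37
Step 8: insert 42 -> lo=[5, 8, 25, 37] (size 4, max 37) hi=[42, 43, 44, 49] (size 4, min 42) -> median=39.5
Step 9: insert 19 -> lo=[5, 8, 19, 25, 37] (size 5, max 37) hi=[42, 43, 44, 49] (size 4, min 42) -> median=37
Step 10: insert 30 -> lo=[5, 8, 19, 25, 30] (size 5, max 30) hi=[37, 42, 43, 44, 49] (size 5, min 37) -> median=33.5
Step 11: insert 22 -> lo=[5, 8, 19, 22, 25, 30] (size 6, max 30) hi=[37, 42, 43, 44, 49] (size 5, min 37) -> median=30
Step 12: insert 15 -> lo=[5, 8, 15, 19, 22, 25] (size 6, max 25) hi=[30, 37, 42, 43, 44, 49] (size 6, min 30) -> median=27.5
Step 13: insert 14 -> lo=[5, 8, 14, 15, 19, 22, 25] (size 7, max 25) hi=[30, 37, 42, 43, 44, 49] (size 6, min 30) -> median=25

Answer: 25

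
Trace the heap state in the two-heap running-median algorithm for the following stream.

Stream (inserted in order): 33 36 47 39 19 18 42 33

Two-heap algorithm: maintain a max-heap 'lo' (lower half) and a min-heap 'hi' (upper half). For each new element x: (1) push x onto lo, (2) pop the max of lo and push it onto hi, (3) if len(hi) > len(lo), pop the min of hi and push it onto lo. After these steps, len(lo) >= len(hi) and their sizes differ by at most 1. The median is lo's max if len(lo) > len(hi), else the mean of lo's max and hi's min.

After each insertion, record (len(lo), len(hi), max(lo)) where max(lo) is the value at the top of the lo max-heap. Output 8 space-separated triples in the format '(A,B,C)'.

Answer: (1,0,33) (1,1,33) (2,1,36) (2,2,36) (3,2,36) (3,3,33) (4,3,36) (4,4,33)

Derivation:
Step 1: insert 33 -> lo=[33] hi=[] -> (len(lo)=1, len(hi)=0, max(lo)=33)
Step 2: insert 36 -> lo=[33] hi=[36] -> (len(lo)=1, len(hi)=1, max(lo)=33)
Step 3: insert 47 -> lo=[33, 36] hi=[47] -> (len(lo)=2, len(hi)=1, max(lo)=36)
Step 4: insert 39 -> lo=[33, 36] hi=[39, 47] -> (len(lo)=2, len(hi)=2, max(lo)=36)
Step 5: insert 19 -> lo=[19, 33, 36] hi=[39, 47] -> (len(lo)=3, len(hi)=2, max(lo)=36)
Step 6: insert 18 -> lo=[18, 19, 33] hi=[36, 39, 47] -> (len(lo)=3, len(hi)=3, max(lo)=33)
Step 7: insert 42 -> lo=[18, 19, 33, 36] hi=[39, 42, 47] -> (len(lo)=4, len(hi)=3, max(lo)=36)
Step 8: insert 33 -> lo=[18, 19, 33, 33] hi=[36, 39, 42, 47] -> (len(lo)=4, len(hi)=4, max(lo)=33)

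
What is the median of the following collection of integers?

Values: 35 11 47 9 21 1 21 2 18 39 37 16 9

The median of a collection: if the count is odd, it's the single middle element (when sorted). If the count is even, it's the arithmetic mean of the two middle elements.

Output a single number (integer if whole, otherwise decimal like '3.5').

Answer: 18

Derivation:
Step 1: insert 35 -> lo=[35] (size 1, max 35) hi=[] (size 0) -> median=35
Step 2: insert 11 -> lo=[11] (size 1, max 11) hi=[35] (size 1, min 35) -> median=23
Step 3: insert 47 -> lo=[11, 35] (size 2, max 35) hi=[47] (size 1, min 47) -> median=35
Step 4: insert 9 -> lo=[9, 11] (size 2, max 11) hi=[35, 47] (size 2, min 35) -> median=23
Step 5: insert 21 -> lo=[9, 11, 21] (size 3, max 21) hi=[35, 47] (size 2, min 35) -> median=21
Step 6: insert 1 -> lo=[1, 9, 11] (size 3, max 11) hi=[21, 35, 47] (size 3, min 21) -> median=16
Step 7: insert 21 -> lo=[1, 9, 11, 21] (size 4, max 21) hi=[21, 35, 47] (size 3, min 21) -> median=21
Step 8: insert 2 -> lo=[1, 2, 9, 11] (size 4, max 11) hi=[21, 21, 35, 47] (size 4, min 21) -> median=16
Step 9: insert 18 -> lo=[1, 2, 9, 11, 18] (size 5, max 18) hi=[21, 21, 35, 47] (size 4, min 21) -> median=18
Step 10: insert 39 -> lo=[1, 2, 9, 11, 18] (size 5, max 18) hi=[21, 21, 35, 39, 47] (size 5, min 21) -> median=19.5
Step 11: insert 37 -> lo=[1, 2, 9, 11, 18, 21] (size 6, max 21) hi=[21, 35, 37, 39, 47] (size 5, min 21) -> median=21
Step 12: insert 16 -> lo=[1, 2, 9, 11, 16, 18] (size 6, max 18) hi=[21, 21, 35, 37, 39, 47] (size 6, min 21) -> median=19.5
Step 13: insert 9 -> lo=[1, 2, 9, 9, 11, 16, 18] (size 7, max 18) hi=[21, 21, 35, 37, 39, 47] (size 6, min 21) -> median=18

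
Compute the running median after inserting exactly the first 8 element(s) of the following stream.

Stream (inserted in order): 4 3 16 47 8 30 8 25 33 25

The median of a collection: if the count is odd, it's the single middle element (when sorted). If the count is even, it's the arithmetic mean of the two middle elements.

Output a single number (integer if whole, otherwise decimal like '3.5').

Answer: 12

Derivation:
Step 1: insert 4 -> lo=[4] (size 1, max 4) hi=[] (size 0) -> median=4
Step 2: insert 3 -> lo=[3] (size 1, max 3) hi=[4] (size 1, min 4) -> median=3.5
Step 3: insert 16 -> lo=[3, 4] (size 2, max 4) hi=[16] (size 1, min 16) -> median=4
Step 4: insert 47 -> lo=[3, 4] (size 2, max 4) hi=[16, 47] (size 2, min 16) -> median=10
Step 5: insert 8 -> lo=[3, 4, 8] (size 3, max 8) hi=[16, 47] (size 2, min 16) -> median=8
Step 6: insert 30 -> lo=[3, 4, 8] (size 3, max 8) hi=[16, 30, 47] (size 3, min 16) -> median=12
Step 7: insert 8 -> lo=[3, 4, 8, 8] (size 4, max 8) hi=[16, 30, 47] (size 3, min 16) -> median=8
Step 8: insert 25 -> lo=[3, 4, 8, 8] (size 4, max 8) hi=[16, 25, 30, 47] (size 4, min 16) -> median=12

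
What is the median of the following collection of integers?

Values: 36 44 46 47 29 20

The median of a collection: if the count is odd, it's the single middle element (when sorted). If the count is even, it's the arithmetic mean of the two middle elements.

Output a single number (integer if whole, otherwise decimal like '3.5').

Answer: 40

Derivation:
Step 1: insert 36 -> lo=[36] (size 1, max 36) hi=[] (size 0) -> median=36
Step 2: insert 44 -> lo=[36] (size 1, max 36) hi=[44] (size 1, min 44) -> median=40
Step 3: insert 46 -> lo=[36, 44] (size 2, max 44) hi=[46] (size 1, min 46) -> median=44
Step 4: insert 47 -> lo=[36, 44] (size 2, max 44) hi=[46, 47] (size 2, min 46) -> median=45
Step 5: insert 29 -> lo=[29, 36, 44] (size 3, max 44) hi=[46, 47] (size 2, min 46) -> median=44
Step 6: insert 20 -> lo=[20, 29, 36] (size 3, max 36) hi=[44, 46, 47] (size 3, min 44) -> median=40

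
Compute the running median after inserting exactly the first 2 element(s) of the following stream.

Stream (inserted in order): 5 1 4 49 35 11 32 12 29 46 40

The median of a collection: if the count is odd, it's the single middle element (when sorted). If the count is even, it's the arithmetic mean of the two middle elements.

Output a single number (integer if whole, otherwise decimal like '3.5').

Answer: 3

Derivation:
Step 1: insert 5 -> lo=[5] (size 1, max 5) hi=[] (size 0) -> median=5
Step 2: insert 1 -> lo=[1] (size 1, max 1) hi=[5] (size 1, min 5) -> median=3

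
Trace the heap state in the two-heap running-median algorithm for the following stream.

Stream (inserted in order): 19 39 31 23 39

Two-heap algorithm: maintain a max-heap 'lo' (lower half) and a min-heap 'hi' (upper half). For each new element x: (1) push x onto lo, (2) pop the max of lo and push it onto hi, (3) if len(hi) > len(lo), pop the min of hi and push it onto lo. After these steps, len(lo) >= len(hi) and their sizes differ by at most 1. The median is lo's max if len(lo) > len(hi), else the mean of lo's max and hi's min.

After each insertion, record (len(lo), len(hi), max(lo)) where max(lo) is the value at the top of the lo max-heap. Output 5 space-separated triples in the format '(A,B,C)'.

Step 1: insert 19 -> lo=[19] hi=[] -> (len(lo)=1, len(hi)=0, max(lo)=19)
Step 2: insert 39 -> lo=[19] hi=[39] -> (len(lo)=1, len(hi)=1, max(lo)=19)
Step 3: insert 31 -> lo=[19, 31] hi=[39] -> (len(lo)=2, len(hi)=1, max(lo)=31)
Step 4: insert 23 -> lo=[19, 23] hi=[31, 39] -> (len(lo)=2, len(hi)=2, max(lo)=23)
Step 5: insert 39 -> lo=[19, 23, 31] hi=[39, 39] -> (len(lo)=3, len(hi)=2, max(lo)=31)

Answer: (1,0,19) (1,1,19) (2,1,31) (2,2,23) (3,2,31)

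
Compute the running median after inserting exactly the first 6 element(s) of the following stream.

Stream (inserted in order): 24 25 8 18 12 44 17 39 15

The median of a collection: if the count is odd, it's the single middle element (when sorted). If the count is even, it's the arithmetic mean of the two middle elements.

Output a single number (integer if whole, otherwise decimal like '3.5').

Answer: 21

Derivation:
Step 1: insert 24 -> lo=[24] (size 1, max 24) hi=[] (size 0) -> median=24
Step 2: insert 25 -> lo=[24] (size 1, max 24) hi=[25] (size 1, min 25) -> median=24.5
Step 3: insert 8 -> lo=[8, 24] (size 2, max 24) hi=[25] (size 1, min 25) -> median=24
Step 4: insert 18 -> lo=[8, 18] (size 2, max 18) hi=[24, 25] (size 2, min 24) -> median=21
Step 5: insert 12 -> lo=[8, 12, 18] (size 3, max 18) hi=[24, 25] (size 2, min 24) -> median=18
Step 6: insert 44 -> lo=[8, 12, 18] (size 3, max 18) hi=[24, 25, 44] (size 3, min 24) -> median=21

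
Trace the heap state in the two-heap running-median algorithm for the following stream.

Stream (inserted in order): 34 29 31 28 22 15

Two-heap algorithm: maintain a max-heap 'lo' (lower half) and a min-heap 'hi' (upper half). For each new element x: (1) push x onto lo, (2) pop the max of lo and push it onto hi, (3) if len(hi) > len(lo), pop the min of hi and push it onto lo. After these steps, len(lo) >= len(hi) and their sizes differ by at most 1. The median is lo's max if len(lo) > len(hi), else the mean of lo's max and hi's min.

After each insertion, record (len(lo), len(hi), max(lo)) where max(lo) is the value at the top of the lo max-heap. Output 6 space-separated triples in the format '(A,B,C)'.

Answer: (1,0,34) (1,1,29) (2,1,31) (2,2,29) (3,2,29) (3,3,28)

Derivation:
Step 1: insert 34 -> lo=[34] hi=[] -> (len(lo)=1, len(hi)=0, max(lo)=34)
Step 2: insert 29 -> lo=[29] hi=[34] -> (len(lo)=1, len(hi)=1, max(lo)=29)
Step 3: insert 31 -> lo=[29, 31] hi=[34] -> (len(lo)=2, len(hi)=1, max(lo)=31)
Step 4: insert 28 -> lo=[28, 29] hi=[31, 34] -> (len(lo)=2, len(hi)=2, max(lo)=29)
Step 5: insert 22 -> lo=[22, 28, 29] hi=[31, 34] -> (len(lo)=3, len(hi)=2, max(lo)=29)
Step 6: insert 15 -> lo=[15, 22, 28] hi=[29, 31, 34] -> (len(lo)=3, len(hi)=3, max(lo)=28)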